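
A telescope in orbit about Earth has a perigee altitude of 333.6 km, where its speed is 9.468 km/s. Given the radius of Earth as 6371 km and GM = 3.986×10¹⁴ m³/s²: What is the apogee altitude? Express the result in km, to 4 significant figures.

apogee altitude ≈ 14170 km

r_p = 6371 + 333.6 = 6704.6 km = 6.705×10⁶ m.
Specific energy ε = v²/2 − μ/r = -1.463×10⁷ J/kg, so a = −μ/(2ε) = 1.362×10⁷ m.
The apsides satisfy r_p + r_a = 2a, so the apogee radius is 2a − r_p = 2.054×10⁷ m = 20540 km.
Apogee altitude = 20540 − 6371 = 14169 km.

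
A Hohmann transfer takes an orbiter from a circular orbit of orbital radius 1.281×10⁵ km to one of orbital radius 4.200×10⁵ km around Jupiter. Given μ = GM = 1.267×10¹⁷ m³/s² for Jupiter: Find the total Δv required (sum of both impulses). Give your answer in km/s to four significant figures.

Δv_total ≈ 12.98 km/s

r₁ = 1.281×10⁵ km = 1.281×10⁸ m.
r₂ = 4.200×10⁵ km = 4.200×10⁸ m.
Transfer ellipse a_t = (r₁ + r₂)/2 = 2.740×10⁸ m.
At r₁: circular v_c1 = √(μ/r₁) = 31450 m/s; transfer-perijove v_p = √[μ(2/r₁ − 1/a_t)] = 38930 m/s.
Δv₁ = v_p − v_c1 = 7484 m/s.
At r₂: circular v_c2 = √(μ/r₂) = 17370 m/s; transfer-apojove v_a = √[μ(2/r₂ − 1/a_t)] = 11870 m/s.
Δv₂ = v_c2 − v_a = 5494 m/s.
Total Δv = Δv₁ + Δv₂ = 12980 m/s = 12.98 km/s.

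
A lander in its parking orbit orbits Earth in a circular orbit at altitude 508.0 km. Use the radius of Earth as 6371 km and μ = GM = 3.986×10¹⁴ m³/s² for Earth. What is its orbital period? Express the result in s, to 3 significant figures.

r = 6371 + 508.0 = 6879.0 km = 6.8790×10⁶ m.
Kepler's third law: T = 2π√(r³/μ) = 2π√((6.879×10⁶)³ / 3.986×10¹⁴).
r³/μ = 8.167×10⁵ s², so T = 2π × 9.037×10² = 5.678×10³ s.

T ≈ 5680 s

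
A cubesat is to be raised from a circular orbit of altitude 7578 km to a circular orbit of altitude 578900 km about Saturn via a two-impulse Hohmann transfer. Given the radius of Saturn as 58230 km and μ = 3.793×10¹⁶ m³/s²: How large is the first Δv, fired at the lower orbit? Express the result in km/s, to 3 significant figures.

Δv ≈ 8.32 km/s

r₁ = 58230 + 7578 = 65808 km = 6.5808×10⁷ m.
r₂ = 58230 + 578900 = 637130 km = 6.3713×10⁸ m.
Transfer ellipse a_t = (r₁ + r₂)/2 = 3.515×10⁸ m.
At r₁: circular v_c1 = √(μ/r₁) = 24010 m/s; transfer-perikrone v_p = √[μ(2/r₁ − 1/a_t)] = 32320 m/s.
Δv₁ = v_p − v_c1 = 8316 m/s.
= 8.316 km/s.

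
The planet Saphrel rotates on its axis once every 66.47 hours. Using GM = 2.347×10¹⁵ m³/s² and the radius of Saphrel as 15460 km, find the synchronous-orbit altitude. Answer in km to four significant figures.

h_sync ≈ 1.350×10⁵ km

T = 66.47 hours = 2.393×10⁵ s.
A synchronous orbit has period T, so by Kepler's third law a = (μT²/4π²)^(1/3).
μT²/4π² = 2.347×10¹⁵ × (2.393×10⁵)² / 39.48 = 3.404×10²⁴ m³.
a = 1.504×10⁸ m = 1.5043×10⁵ km.
Altitude h = a − R = 1.5043×10⁵ − 15460 = 1.3497×10⁵ km.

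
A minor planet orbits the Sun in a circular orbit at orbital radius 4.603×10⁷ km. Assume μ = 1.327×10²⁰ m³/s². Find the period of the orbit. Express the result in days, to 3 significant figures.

T ≈ 62.3 days

r = 4.603×10⁷ km = 4.603×10¹⁰ m.
Kepler's third law: T = 2π√(r³/μ) = 2π√((4.603×10¹⁰)³ / 1.327×10²⁰).
r³/μ = 7.349×10¹¹ s², so T = 2π × 8.573×10⁵ = 5.386×10⁶ s.
Converting: 5.386×10⁶ s ÷ 86400 = 62.34 days.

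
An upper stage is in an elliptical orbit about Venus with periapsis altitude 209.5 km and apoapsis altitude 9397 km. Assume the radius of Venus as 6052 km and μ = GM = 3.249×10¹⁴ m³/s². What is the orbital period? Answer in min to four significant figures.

T ≈ 207.8 min

r_p = 6052 + 209.5 = 6261.5 km = 6.2615×10⁶ m.
r_a = 6052 + 9397 = 15449 km = 1.5449×10⁷ m.
Semi-major axis a = (r_p + r_a)/2 = (6261.5 + 15449)/2 = 10855 km = 1.086×10⁷ m.
By Kepler's third law T = 2π√(a³/μ) = 2π × 1.984×10³ = 1.247×10⁴ s.
= 207.8 min.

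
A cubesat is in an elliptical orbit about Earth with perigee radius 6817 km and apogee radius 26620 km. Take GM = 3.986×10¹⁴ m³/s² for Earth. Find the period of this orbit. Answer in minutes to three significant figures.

T ≈ 359 minutes

Semi-major axis a = (r_p + r_a)/2 = (6817.0 + 26620)/2 = 16718 km = 1.672×10⁷ m.
By Kepler's third law T = 2π√(a³/μ) = 2π × 3.424×10³ = 2.151×10⁴ s.
= 358.6 minutes.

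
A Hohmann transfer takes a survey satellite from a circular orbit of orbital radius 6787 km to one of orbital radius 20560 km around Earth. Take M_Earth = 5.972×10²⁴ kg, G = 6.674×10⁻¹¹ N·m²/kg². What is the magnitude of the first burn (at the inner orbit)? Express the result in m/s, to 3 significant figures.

μ = GM = 6.674×10⁻¹¹ × 5.972×10²⁴ = 3.986×10¹⁴ m³/s².
r₁ = 6787 km = 6.787×10⁶ m.
r₂ = 20560 km = 2.056×10⁷ m.
Transfer ellipse a_t = (r₁ + r₂)/2 = 1.367×10⁷ m.
At r₁: circular v_c1 = √(μ/r₁) = 7663 m/s; transfer-perigee v_p = √[μ(2/r₁ − 1/a_t)] = 9397 m/s.
Δv₁ = v_p − v_c1 = 1734 m/s.

Δv ≈ 1730 m/s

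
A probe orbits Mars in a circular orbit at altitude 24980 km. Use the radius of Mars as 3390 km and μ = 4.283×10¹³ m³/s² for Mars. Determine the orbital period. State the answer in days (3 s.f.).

r = 3390 + 24980 = 28370 km = 2.8370×10⁷ m.
Kepler's third law: T = 2π√(r³/μ) = 2π√((2.837×10⁷)³ / 4.283×10¹³).
r³/μ = 5.331×10⁸ s², so T = 2π × 2.309×10⁴ = 1.451×10⁵ s.
Converting: 1.451×10⁵ s ÷ 86400 = 1.679 days.

T ≈ 1.68 days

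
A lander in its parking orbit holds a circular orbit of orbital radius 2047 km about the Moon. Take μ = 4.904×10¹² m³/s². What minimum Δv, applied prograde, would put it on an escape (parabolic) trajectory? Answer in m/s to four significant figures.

r = 2047 km = 2.047×10⁶ m.
Circular speed v_c = √(μ/r) = 1548 m/s.
Escape speed v_esc = √(2μ/r) = √2 × v_c = 2189 m/s.
Δv = v_esc − v_c = 641.1 m/s.

Δv ≈ 641.1 m/s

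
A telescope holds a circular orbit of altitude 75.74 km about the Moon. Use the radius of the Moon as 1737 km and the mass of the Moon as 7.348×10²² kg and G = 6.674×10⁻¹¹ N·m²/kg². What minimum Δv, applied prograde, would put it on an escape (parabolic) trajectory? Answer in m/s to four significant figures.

μ = GM = 6.674×10⁻¹¹ × 7.348×10²² = 4.904×10¹² m³/s².
r = 1737 + 75.74 = 1812.7 km = 1.8127×10⁶ m.
Circular speed v_c = √(μ/r) = 1645 m/s.
Escape speed v_esc = √(2μ/r) = √2 × v_c = 2326 m/s.
Δv = v_esc − v_c = 681.3 m/s.

Δv ≈ 681.3 m/s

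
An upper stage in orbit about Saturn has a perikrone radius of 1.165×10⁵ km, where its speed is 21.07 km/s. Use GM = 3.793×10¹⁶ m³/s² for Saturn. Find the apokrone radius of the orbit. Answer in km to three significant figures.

r_p = 1.165×10⁸ m.
Specific energy ε = v²/2 − μ/r = -1.036×10⁸ J/kg, so a = −μ/(2ε) = 1.830×10⁸ m.
The apsides satisfy r_p + r_a = 2a, so the apokrone radius is 2a − r_p = 2.496×10⁸ m = 2.4960×10⁵ km.

apokrone radius ≈ 2.50×10⁵ km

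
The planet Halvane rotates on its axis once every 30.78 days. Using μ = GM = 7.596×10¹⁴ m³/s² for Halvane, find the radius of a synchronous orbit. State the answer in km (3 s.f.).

r_sync ≈ 5.14×10⁵ km

T = 30.78 days = 2.659×10⁶ s.
A synchronous orbit has period T, so by Kepler's third law a = (μT²/4π²)^(1/3).
μT²/4π² = 7.596×10¹⁴ × (2.659×10⁶)² / 39.48 = 1.361×10²⁶ m³.
a = 5.144×10⁸ m = 5.1436×10⁵ km.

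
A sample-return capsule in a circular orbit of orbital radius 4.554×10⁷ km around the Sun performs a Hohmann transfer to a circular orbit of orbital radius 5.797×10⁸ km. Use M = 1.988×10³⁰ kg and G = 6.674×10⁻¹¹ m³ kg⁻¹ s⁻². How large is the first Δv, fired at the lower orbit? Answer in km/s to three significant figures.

Δv ≈ 19.5 km/s

μ = GM = 6.674×10⁻¹¹ × 1.988×10³⁰ = 1.327×10²⁰ m³/s².
r₁ = 4.554×10⁷ km = 4.554×10¹⁰ m.
r₂ = 5.797×10⁸ km = 5.797×10¹¹ m.
Transfer ellipse a_t = (r₁ + r₂)/2 = 3.126×10¹¹ m.
At r₁: circular v_c1 = √(μ/r₁) = 53980 m/s; transfer-perihelion v_p = √[μ(2/r₁ − 1/a_t)] = 73500 m/s.
Δv₁ = v_p − v_c1 = 19530 m/s.
= 19.53 km/s.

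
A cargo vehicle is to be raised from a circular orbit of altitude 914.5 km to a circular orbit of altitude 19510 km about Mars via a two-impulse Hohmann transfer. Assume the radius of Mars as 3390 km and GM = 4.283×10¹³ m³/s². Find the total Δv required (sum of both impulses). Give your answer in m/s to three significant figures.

Δv_total ≈ 1540 m/s

r₁ = 3390 + 914.5 = 4304.5 km = 4.3045×10⁶ m.
r₂ = 3390 + 19510 = 22900 km = 2.2900×10⁷ m.
Transfer ellipse a_t = (r₁ + r₂)/2 = 1.360×10⁷ m.
At r₁: circular v_c1 = √(μ/r₁) = 3154 m/s; transfer-periapsis v_p = √[μ(2/r₁ − 1/a_t)] = 4093 m/s.
Δv₁ = v_p − v_c1 = 938.5 m/s.
At r₂: circular v_c2 = √(μ/r₂) = 1368 m/s; transfer-apoapsis v_a = √[μ(2/r₂ − 1/a_t)] = 769.3 m/s.
Δv₂ = v_c2 − v_a = 598.3 m/s.
Total Δv = Δv₁ + Δv₂ = 1537 m/s.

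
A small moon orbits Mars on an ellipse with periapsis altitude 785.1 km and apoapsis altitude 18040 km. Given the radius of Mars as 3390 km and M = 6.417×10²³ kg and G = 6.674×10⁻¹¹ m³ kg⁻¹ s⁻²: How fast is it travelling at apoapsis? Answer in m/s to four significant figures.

v ≈ 807.3 m/s

μ = GM = 6.674×10⁻¹¹ × 6.417×10²³ = 4.283×10¹³ m³/s².
r_p = 3390 + 785.1 = 4175.1 km = 4.1751×10⁶ m.
r_a = 3390 + 18040 = 21430 km = 2.1430×10⁷ m.
Semi-major axis a = (r_p + r_a)/2 = 12803 km = 1.280×10⁷ m.
Vis-viva: v² = μ(2/r − 1/a) = 4.283×10¹³ × (9.333×10⁻⁸ − 7.811×10⁻⁸) = 6.517×10⁵ m²/s².
v = 807.3 m/s.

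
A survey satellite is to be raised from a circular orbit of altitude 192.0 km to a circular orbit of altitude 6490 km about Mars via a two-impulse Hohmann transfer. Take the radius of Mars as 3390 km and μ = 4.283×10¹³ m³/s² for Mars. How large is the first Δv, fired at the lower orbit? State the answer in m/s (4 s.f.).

r₁ = 3390 + 192.0 = 3582.0 km = 3.5820×10⁶ m.
r₂ = 3390 + 6490 = 9880.0 km = 9.8800×10⁶ m.
Transfer ellipse a_t = (r₁ + r₂)/2 = 6.731×10⁶ m.
At r₁: circular v_c1 = √(μ/r₁) = 3458 m/s; transfer-periapsis v_p = √[μ(2/r₁ − 1/a_t)] = 4189 m/s.
Δv₁ = v_p − v_c1 = 731.5 m/s.

Δv ≈ 731.5 m/s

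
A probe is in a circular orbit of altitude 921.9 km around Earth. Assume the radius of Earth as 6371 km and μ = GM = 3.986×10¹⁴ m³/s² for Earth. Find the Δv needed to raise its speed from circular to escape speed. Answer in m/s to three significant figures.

Δv ≈ 3060 m/s

r = 6371 + 921.9 = 7292.9 km = 7.2929×10⁶ m.
Circular speed v_c = √(μ/r) = 7393 m/s.
Escape speed v_esc = √(2μ/r) = √2 × v_c = 10460 m/s.
Δv = v_esc − v_c = 3062 m/s.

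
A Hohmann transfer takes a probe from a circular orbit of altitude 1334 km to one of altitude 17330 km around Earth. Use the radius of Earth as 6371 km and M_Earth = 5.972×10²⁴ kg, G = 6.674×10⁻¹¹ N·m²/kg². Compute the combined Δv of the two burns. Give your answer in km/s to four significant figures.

Δv_total ≈ 2.872 km/s

μ = GM = 6.674×10⁻¹¹ × 5.972×10²⁴ = 3.986×10¹⁴ m³/s².
r₁ = 6371 + 1334 = 7705.0 km = 7.7050×10⁶ m.
r₂ = 6371 + 17330 = 23701 km = 2.3701×10⁷ m.
Transfer ellipse a_t = (r₁ + r₂)/2 = 1.570×10⁷ m.
At r₁: circular v_c1 = √(μ/r₁) = 7192 m/s; transfer-perigee v_p = √[μ(2/r₁ − 1/a_t)] = 8836 m/s.
Δv₁ = v_p − v_c1 = 1644 m/s.
At r₂: circular v_c2 = √(μ/r₂) = 4101 m/s; transfer-apogee v_a = √[μ(2/r₂ − 1/a_t)] = 2873 m/s.
Δv₂ = v_c2 − v_a = 1228 m/s.
Total Δv = Δv₁ + Δv₂ = 2872 m/s = 2.872 km/s.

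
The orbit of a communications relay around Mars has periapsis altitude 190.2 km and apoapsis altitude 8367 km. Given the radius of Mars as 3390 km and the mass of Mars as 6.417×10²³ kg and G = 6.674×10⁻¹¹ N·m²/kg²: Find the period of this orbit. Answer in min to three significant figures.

T ≈ 340 min

μ = GM = 6.674×10⁻¹¹ × 6.417×10²³ = 4.283×10¹³ m³/s².
r_p = 3390 + 190.2 = 3580.2 km = 3.5802×10⁶ m.
r_a = 3390 + 8367 = 11757 km = 1.1757×10⁷ m.
Semi-major axis a = (r_p + r_a)/2 = (3580.2 + 11757)/2 = 7668.6 km = 7.669×10⁶ m.
By Kepler's third law T = 2π√(a³/μ) = 2π × 3.245×10³ = 2.039×10⁴ s.
= 339.8 min.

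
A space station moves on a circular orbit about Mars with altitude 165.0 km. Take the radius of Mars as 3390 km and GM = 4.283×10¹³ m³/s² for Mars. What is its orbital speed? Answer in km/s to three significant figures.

r = 3390 + 165.0 = 3555.0 km = 3.5550×10⁶ m.
For a circular orbit v = √(μ/r) = √(4.283×10¹³ / 3.555×10⁶) = √(1.205×10⁷) = 3471 m/s.
That is 3.471 km/s.

v ≈ 3.47 km/s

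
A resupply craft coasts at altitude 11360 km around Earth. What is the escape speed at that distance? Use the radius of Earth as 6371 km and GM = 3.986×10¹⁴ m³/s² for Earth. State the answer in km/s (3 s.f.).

v_esc ≈ 6.71 km/s

r = 6371 + 11360 = 17731 km = 1.7731×10⁷ m.
Escape speed v_esc = √(2μ/r) = √(2 × 3.986×10¹⁴ / 1.773×10⁷) = √(4.496×10⁷) = 6705 m/s.
= 6.705 km/s.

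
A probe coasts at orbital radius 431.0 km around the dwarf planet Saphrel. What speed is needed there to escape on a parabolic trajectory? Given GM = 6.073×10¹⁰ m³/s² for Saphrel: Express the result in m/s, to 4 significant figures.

v_esc ≈ 530.9 m/s

r = 431.0 km = 4.310×10⁵ m.
Escape speed v_esc = √(2μ/r) = √(2 × 6.073×10¹⁰ / 4.310×10⁵) = √(2.818×10⁵) = 530.9 m/s.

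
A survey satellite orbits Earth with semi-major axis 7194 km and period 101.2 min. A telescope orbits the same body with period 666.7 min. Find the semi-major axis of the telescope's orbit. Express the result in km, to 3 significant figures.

Kepler's third law: a³ ∝ T², so a₂ = a₁ (T₂/T₁)^(2/3).
T₂/T₁ = 6.588, (T₂/T₁)^(2/3) = 3.514.
a₂ = 7194 × 3.514 = 25280 km.

a₂ ≈ 25300 km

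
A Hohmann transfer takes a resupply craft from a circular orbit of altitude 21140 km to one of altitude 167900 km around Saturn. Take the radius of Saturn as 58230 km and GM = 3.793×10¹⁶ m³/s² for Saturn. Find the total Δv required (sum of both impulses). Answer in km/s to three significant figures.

r₁ = 58230 + 21140 = 79370 km = 7.9370×10⁷ m.
r₂ = 58230 + 167900 = 226130 km = 2.2613×10⁸ m.
Transfer ellipse a_t = (r₁ + r₂)/2 = 1.528×10⁸ m.
At r₁: circular v_c1 = √(μ/r₁) = 21860 m/s; transfer-perikrone v_p = √[μ(2/r₁ − 1/a_t)] = 26600 m/s.
Δv₁ = v_p − v_c1 = 4738 m/s.
At r₂: circular v_c2 = √(μ/r₂) = 12950 m/s; transfer-apokrone v_a = √[μ(2/r₂ − 1/a_t)] = 9336 m/s.
Δv₂ = v_c2 − v_a = 3616 m/s.
Total Δv = Δv₁ + Δv₂ = 8353 m/s = 8.353 km/s.

Δv_total ≈ 8.35 km/s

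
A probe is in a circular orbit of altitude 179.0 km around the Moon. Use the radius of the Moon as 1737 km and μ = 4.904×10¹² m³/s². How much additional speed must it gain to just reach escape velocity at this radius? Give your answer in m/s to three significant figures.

Δv ≈ 663 m/s

r = 1737 + 179.0 = 1916.0 km = 1.9160×10⁶ m.
Circular speed v_c = √(μ/r) = 1600 m/s.
Escape speed v_esc = √(2μ/r) = √2 × v_c = 2263 m/s.
Δv = v_esc − v_c = 662.7 m/s.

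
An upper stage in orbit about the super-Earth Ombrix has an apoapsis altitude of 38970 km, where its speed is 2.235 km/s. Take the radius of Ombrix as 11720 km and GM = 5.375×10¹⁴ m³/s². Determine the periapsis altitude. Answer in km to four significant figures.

periapsis altitude ≈ 3898 km

r_a = 11720 + 38970 = 50690 km = 5.069×10⁷ m.
Specific energy ε = v²/2 − μ/r = -8.106×10⁶ J/kg, so a = −μ/(2ε) = 3.315×10⁷ m.
The apsides satisfy r_p + r_a = 2a, so the periapsis radius is 2a − r_a = 1.562×10⁷ m = 15618 km.
Periapsis altitude = 15618 − 11720 = 3898.4 km.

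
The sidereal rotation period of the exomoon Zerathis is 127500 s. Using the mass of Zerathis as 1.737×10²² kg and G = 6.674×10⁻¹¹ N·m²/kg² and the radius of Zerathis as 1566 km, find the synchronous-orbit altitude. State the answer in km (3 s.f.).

μ = GM = 6.674×10⁻¹¹ × 1.737×10²² = 1.159×10¹² m³/s².
A synchronous orbit has period T, so by Kepler's third law a = (μT²/4π²)^(1/3).
μT²/4π² = 1.159×10¹² × (1.275×10⁵)² / 39.48 = 4.774×10²⁰ m³.
a = 7.815×10⁶ m = 7815.4 km.
Altitude h = a − R = 7815.4 − 1566 = 6249.4 km.

h_sync ≈ 6250 km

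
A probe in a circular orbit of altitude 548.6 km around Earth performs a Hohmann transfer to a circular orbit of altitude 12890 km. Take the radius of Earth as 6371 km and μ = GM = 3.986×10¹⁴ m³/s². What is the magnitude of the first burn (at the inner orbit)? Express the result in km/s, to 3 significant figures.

r₁ = 6371 + 548.6 = 6919.6 km = 6.9196×10⁶ m.
r₂ = 6371 + 12890 = 19261 km = 1.9261×10⁷ m.
Transfer ellipse a_t = (r₁ + r₂)/2 = 1.309×10⁷ m.
At r₁: circular v_c1 = √(μ/r₁) = 7590 m/s; transfer-perigee v_p = √[μ(2/r₁ − 1/a_t)] = 9206 m/s.
Δv₁ = v_p − v_c1 = 1617 m/s.
= 1.617 km/s.

Δv ≈ 1.62 km/s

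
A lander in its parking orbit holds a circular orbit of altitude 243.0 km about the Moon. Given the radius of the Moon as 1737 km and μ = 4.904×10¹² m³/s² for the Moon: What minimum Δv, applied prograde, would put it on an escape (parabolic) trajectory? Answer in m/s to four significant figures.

r = 1737 + 243.0 = 1980.0 km = 1.9800×10⁶ m.
Circular speed v_c = √(μ/r) = 1574 m/s.
Escape speed v_esc = √(2μ/r) = √2 × v_c = 2226 m/s.
Δv = v_esc − v_c = 651.9 m/s.

Δv ≈ 651.9 m/s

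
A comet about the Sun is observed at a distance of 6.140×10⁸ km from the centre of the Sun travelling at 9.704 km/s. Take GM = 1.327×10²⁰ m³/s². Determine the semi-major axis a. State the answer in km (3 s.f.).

r = 6.140×10¹¹ m.
Vis-viva rearranged: 1/a = 2/r − v²/μ = 3.257×10⁻¹² − 7.096×10⁻¹³ = 2.548×10⁻¹² m⁻¹.
a = 3.925×10¹¹ m = 3.9251×10⁸ km.

a ≈ 3.93×10⁸ km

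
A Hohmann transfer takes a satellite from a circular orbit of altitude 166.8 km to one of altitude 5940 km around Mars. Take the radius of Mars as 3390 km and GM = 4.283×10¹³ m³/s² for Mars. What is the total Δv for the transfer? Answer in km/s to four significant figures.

Δv_total ≈ 1.256 km/s

r₁ = 3390 + 166.8 = 3556.8 km = 3.5568×10⁶ m.
r₂ = 3390 + 5940 = 9330.0 km = 9.3300×10⁶ m.
Transfer ellipse a_t = (r₁ + r₂)/2 = 6.443×10⁶ m.
At r₁: circular v_c1 = √(μ/r₁) = 3470 m/s; transfer-periapsis v_p = √[μ(2/r₁ − 1/a_t)] = 4176 m/s.
Δv₁ = v_p − v_c1 = 705.6 m/s.
At r₂: circular v_c2 = √(μ/r₂) = 2143 m/s; transfer-apoapsis v_a = √[μ(2/r₂ − 1/a_t)] = 1592 m/s.
Δv₂ = v_c2 − v_a = 550.7 m/s.
Total Δv = Δv₁ + Δv₂ = 1256 m/s = 1.256 km/s.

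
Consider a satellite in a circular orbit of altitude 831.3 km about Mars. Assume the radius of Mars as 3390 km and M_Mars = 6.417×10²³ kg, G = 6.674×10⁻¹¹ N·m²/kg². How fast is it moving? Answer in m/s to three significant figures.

v ≈ 3190 m/s

μ = GM = 6.674×10⁻¹¹ × 6.417×10²³ = 4.283×10¹³ m³/s².
r = 3390 + 831.3 = 4221.3 km = 4.2213×10⁶ m.
For a circular orbit v = √(μ/r) = √(4.283×10¹³ / 4.221×10⁶) = √(1.015×10⁷) = 3185 m/s.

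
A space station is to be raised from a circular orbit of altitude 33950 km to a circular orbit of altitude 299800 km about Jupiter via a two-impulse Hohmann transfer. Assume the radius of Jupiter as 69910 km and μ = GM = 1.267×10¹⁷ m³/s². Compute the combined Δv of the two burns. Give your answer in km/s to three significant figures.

r₁ = 69910 + 33950 = 103860 km = 1.0386×10⁸ m.
r₂ = 69910 + 299800 = 369710 km = 3.6971×10⁸ m.
Transfer ellipse a_t = (r₁ + r₂)/2 = 2.368×10⁸ m.
At r₁: circular v_c1 = √(μ/r₁) = 34930 m/s; transfer-perijove v_p = √[μ(2/r₁ − 1/a_t)] = 43640 m/s.
Δv₁ = v_p − v_c1 = 8716 m/s.
At r₂: circular v_c2 = √(μ/r₂) = 18510 m/s; transfer-apojove v_a = √[μ(2/r₂ − 1/a_t)] = 12260 m/s.
Δv₂ = v_c2 − v_a = 6252 m/s.
Total Δv = Δv₁ + Δv₂ = 14970 m/s = 14.97 km/s.

Δv_total ≈ 15.0 km/s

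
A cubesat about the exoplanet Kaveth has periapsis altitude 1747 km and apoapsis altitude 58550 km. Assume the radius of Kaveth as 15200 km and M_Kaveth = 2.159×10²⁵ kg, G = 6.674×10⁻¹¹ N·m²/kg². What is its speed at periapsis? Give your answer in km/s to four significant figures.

v ≈ 11.76 km/s

μ = GM = 6.674×10⁻¹¹ × 2.159×10²⁵ = 1.441×10¹⁵ m³/s².
r_p = 15200 + 1747 = 16947 km = 1.6947×10⁷ m.
r_a = 15200 + 58550 = 73750 km = 7.3750×10⁷ m.
Semi-major axis a = (r_p + r_a)/2 = 45348 km = 4.535×10⁷ m.
Vis-viva: v² = μ(2/r − 1/a) = 1.441×10¹⁵ × (1.180×10⁻⁷ − 2.205×10⁻⁸) = 1.383×10⁸ m²/s².
v = 11760 m/s = 11.76 km/s.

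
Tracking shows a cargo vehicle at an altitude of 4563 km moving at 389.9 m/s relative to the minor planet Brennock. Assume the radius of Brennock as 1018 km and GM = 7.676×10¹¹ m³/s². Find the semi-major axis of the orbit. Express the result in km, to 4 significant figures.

a ≈ 6238 km

r = 1018 + 4563 = 5581.0 km = 5.581×10⁶ m.
Specific orbital energy ε = v²/2 − μ/r = (389.9)²/2 − 7.676×10¹¹/5.581×10⁶ = -6.153×10⁴ J/kg.
Since ε = −μ/(2a), a = −μ/(2ε) = 6.238×10⁶ m = 6237.9 km.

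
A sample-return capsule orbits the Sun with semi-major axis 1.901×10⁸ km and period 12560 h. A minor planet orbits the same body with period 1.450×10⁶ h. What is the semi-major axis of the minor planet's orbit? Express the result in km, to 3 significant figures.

a₂ ≈ 4.51×10⁹ km

Kepler's third law: a³ ∝ T², so a₂ = a₁ (T₂/T₁)^(2/3).
T₂/T₁ = 115.4, (T₂/T₁)^(2/3) = 23.71.
a₂ = 1.901×10⁸ × 23.71 = 4.507×10⁹ km.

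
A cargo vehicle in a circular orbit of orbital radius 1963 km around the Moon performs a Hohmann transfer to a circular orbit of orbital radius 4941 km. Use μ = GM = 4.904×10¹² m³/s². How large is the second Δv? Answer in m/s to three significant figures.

r₁ = 1963 km = 1.963×10⁶ m.
r₂ = 4941 km = 4.941×10⁶ m.
Transfer ellipse a_t = (r₁ + r₂)/2 = 3.452×10⁶ m.
At r₁: circular v_c1 = √(μ/r₁) = 1581 m/s; transfer-perilune v_p = √[μ(2/r₁ − 1/a_t)] = 1891 m/s.
At r₂: circular v_c2 = √(μ/r₂) = 996.2 m/s; transfer-apolune v_a = √[μ(2/r₂ − 1/a_t)] = 751.3 m/s.
Δv₂ = v_c2 − v_a = 245.0 m/s.

Δv ≈ 245 m/s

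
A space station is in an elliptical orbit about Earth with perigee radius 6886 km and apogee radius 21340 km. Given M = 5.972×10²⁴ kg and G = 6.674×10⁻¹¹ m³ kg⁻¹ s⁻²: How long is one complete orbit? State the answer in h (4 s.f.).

μ = GM = 6.674×10⁻¹¹ × 5.972×10²⁴ = 3.986×10¹⁴ m³/s².
Semi-major axis a = (r_p + r_a)/2 = (6886.0 + 21340)/2 = 14113 km = 1.411×10⁷ m.
By Kepler's third law T = 2π√(a³/μ) = 2π × 2.656×10³ = 1.669×10⁴ s.
= 4.635 h.

T ≈ 4.635 h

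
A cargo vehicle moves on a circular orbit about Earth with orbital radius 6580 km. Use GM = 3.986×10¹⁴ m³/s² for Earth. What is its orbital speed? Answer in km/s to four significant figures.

r = 6580 km = 6.580×10⁶ m.
For a circular orbit v = √(μ/r) = √(3.986×10¹⁴ / 6.580×10⁶) = √(6.058×10⁷) = 7783 m/s.
That is 7.783 km/s.

v ≈ 7.783 km/s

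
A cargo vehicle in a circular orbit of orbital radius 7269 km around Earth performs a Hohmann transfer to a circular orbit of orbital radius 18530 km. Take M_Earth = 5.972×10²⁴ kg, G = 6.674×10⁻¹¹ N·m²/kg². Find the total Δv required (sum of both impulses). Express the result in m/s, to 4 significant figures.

Δv_total ≈ 2626 m/s

μ = GM = 6.674×10⁻¹¹ × 5.972×10²⁴ = 3.986×10¹⁴ m³/s².
r₁ = 7269 km = 7.269×10⁶ m.
r₂ = 18530 km = 1.853×10⁷ m.
Transfer ellipse a_t = (r₁ + r₂)/2 = 1.290×10⁷ m.
At r₁: circular v_c1 = √(μ/r₁) = 7405 m/s; transfer-perigee v_p = √[μ(2/r₁ − 1/a_t)] = 8875 m/s.
Δv₁ = v_p − v_c1 = 1470 m/s.
At r₂: circular v_c2 = √(μ/r₂) = 4638 m/s; transfer-apogee v_a = √[μ(2/r₂ − 1/a_t)] = 3481 m/s.
Δv₂ = v_c2 − v_a = 1156 m/s.
Total Δv = Δv₁ + Δv₂ = 2626 m/s.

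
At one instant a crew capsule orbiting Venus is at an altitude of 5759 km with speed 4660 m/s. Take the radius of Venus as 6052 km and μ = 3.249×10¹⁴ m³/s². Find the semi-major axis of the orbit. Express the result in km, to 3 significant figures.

r = 6052 + 5759 = 11811 km = 1.181×10⁷ m.
Vis-viva rearranged: 1/a = 2/r − v²/μ = 1.693×10⁻⁷ − 6.684×10⁻⁸ = 1.025×10⁻⁷ m⁻¹.
a = 9.756×10⁶ m = 9756.5 km.

a ≈ 9760 km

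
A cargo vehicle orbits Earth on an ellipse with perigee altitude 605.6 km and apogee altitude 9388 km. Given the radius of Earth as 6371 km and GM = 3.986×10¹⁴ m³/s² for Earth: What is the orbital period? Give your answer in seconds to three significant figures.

r_p = 6371 + 605.6 = 6976.6 km = 6.9766×10⁶ m.
r_a = 6371 + 9388 = 15759 km = 1.5759×10⁷ m.
Semi-major axis a = (r_p + r_a)/2 = (6976.6 + 15759)/2 = 11368 km = 1.137×10⁷ m.
By Kepler's third law T = 2π√(a³/μ) = 2π × 1.920×10³ = 1.206×10⁴ s.

T ≈ 12100 seconds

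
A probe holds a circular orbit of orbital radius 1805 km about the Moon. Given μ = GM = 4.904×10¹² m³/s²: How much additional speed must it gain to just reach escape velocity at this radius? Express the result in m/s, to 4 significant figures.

Δv ≈ 682.7 m/s

r = 1805 km = 1.805×10⁶ m.
Circular speed v_c = √(μ/r) = 1648 m/s.
Escape speed v_esc = √(2μ/r) = √2 × v_c = 2331 m/s.
Δv = v_esc − v_c = 682.7 m/s.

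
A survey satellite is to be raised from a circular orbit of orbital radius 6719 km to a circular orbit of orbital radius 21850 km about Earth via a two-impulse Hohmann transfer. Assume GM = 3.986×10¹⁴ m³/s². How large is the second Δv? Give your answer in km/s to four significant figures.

r₁ = 6719 km = 6.719×10⁶ m.
r₂ = 21850 km = 2.185×10⁷ m.
Transfer ellipse a_t = (r₁ + r₂)/2 = 1.428×10⁷ m.
At r₁: circular v_c1 = √(μ/r₁) = 7702 m/s; transfer-perigee v_p = √[μ(2/r₁ − 1/a_t)] = 9526 m/s.
At r₂: circular v_c2 = √(μ/r₂) = 4271 m/s; transfer-apogee v_a = √[μ(2/r₂ − 1/a_t)] = 2929 m/s.
Δv₂ = v_c2 − v_a = 1342 m/s.
= 1.342 km/s.

Δv ≈ 1.342 km/s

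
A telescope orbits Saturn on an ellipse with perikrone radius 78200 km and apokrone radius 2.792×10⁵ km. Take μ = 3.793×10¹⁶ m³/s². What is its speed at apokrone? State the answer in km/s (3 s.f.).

v ≈ 7.71 km/s

Semi-major axis a = (r_p + r_a)/2 = 1.7870×10⁵ km = 1.787×10⁸ m.
Vis-viva: v² = μ(2/r − 1/a) = 3.793×10¹⁶ × (7.163×10⁻⁹ − 5.596×10⁻⁹) = 5.945×10⁷ m²/s².
v = 7710 m/s = 7.710 km/s.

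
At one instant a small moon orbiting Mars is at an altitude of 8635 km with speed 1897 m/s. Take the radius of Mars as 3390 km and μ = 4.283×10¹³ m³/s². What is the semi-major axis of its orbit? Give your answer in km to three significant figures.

r = 3390 + 8635 = 12025 km = 1.202×10⁷ m.
Vis-viva rearranged: 1/a = 2/r − v²/μ = 1.663×10⁻⁷ − 8.402×10⁻⁸ = 8.230×10⁻⁸ m⁻¹.
a = 1.215×10⁷ m = 12151 km.

a ≈ 12200 km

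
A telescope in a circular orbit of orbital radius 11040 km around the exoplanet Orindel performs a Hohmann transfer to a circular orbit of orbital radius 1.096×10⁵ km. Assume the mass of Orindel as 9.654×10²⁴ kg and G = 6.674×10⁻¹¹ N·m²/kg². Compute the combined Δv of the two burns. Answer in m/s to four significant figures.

μ = GM = 6.674×10⁻¹¹ × 9.654×10²⁴ = 6.443×10¹⁴ m³/s².
r₁ = 11040 km = 1.104×10⁷ m.
r₂ = 1.096×10⁵ km = 1.096×10⁸ m.
Transfer ellipse a_t = (r₁ + r₂)/2 = 6.032×10⁷ m.
At r₁: circular v_c1 = √(μ/r₁) = 7639 m/s; transfer-periapsis v_p = √[μ(2/r₁ − 1/a_t)] = 10300 m/s.
Δv₁ = v_p − v_c1 = 2658 m/s.
At r₂: circular v_c2 = √(μ/r₂) = 2425 m/s; transfer-apoapsis v_a = √[μ(2/r₂ − 1/a_t)] = 1037 m/s.
Δv₂ = v_c2 − v_a = 1387 m/s.
Total Δv = Δv₁ + Δv₂ = 4045 m/s.

Δv_total ≈ 4045 m/s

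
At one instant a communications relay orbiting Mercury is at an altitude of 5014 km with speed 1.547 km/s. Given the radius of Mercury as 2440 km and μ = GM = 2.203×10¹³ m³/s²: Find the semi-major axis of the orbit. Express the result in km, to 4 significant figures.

a ≈ 6263 km

r = 2440 + 5014 = 7454.0 km = 7.454×10⁶ m.
Vis-viva rearranged: 1/a = 2/r − v²/μ = 2.683×10⁻⁷ − 1.086×10⁻⁷ = 1.597×10⁻⁷ m⁻¹.
a = 6.263×10⁶ m = 6262.6 km.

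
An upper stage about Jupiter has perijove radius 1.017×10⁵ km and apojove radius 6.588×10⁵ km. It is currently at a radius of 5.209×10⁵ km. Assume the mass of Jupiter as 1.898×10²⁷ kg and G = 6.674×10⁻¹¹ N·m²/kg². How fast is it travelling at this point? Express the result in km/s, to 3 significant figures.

v ≈ 12.4 km/s

μ = GM = 6.674×10⁻¹¹ × 1.898×10²⁷ = 1.267×10¹⁷ m³/s².
Semi-major axis a = (r_p + r_a)/2 = 3.8025×10⁵ km = 3.802×10⁸ m.
Vis-viva: v² = μ(2/r − 1/a) = 1.267×10¹⁷ × (3.840×10⁻⁹ − 2.630×10⁻⁹) = 1.532×10⁸ m²/s².
v = 12380 m/s = 12.38 km/s.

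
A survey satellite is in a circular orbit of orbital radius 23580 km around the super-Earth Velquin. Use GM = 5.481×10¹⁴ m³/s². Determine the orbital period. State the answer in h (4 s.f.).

r = 23580 km = 2.358×10⁷ m.
Kepler's third law: T = 2π√(r³/μ) = 2π√((2.358×10⁷)³ / 5.481×10¹⁴).
r³/μ = 2.392×10⁷ s², so T = 2π × 4.891×10³ = 3.073×10⁴ s.
Converting: 3.073×10⁴ s ÷ 3600 = 8.536 h.

T ≈ 8.536 h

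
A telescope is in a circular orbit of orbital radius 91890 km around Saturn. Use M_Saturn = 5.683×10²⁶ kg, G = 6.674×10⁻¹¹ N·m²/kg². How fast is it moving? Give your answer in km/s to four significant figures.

v ≈ 20.32 km/s

μ = GM = 6.674×10⁻¹¹ × 5.683×10²⁶ = 3.793×10¹⁶ m³/s².
r = 91890 km = 9.189×10⁷ m.
For a circular orbit v = √(μ/r) = √(3.793×10¹⁶ / 9.189×10⁷) = √(4.128×10⁸) = 20320 m/s.
That is 20.32 km/s.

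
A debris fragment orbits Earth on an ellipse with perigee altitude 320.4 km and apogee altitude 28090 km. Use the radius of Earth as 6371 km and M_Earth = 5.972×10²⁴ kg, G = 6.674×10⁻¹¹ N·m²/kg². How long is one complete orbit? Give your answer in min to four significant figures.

μ = GM = 6.674×10⁻¹¹ × 5.972×10²⁴ = 3.986×10¹⁴ m³/s².
r_p = 6371 + 320.4 = 6691.4 km = 6.6914×10⁶ m.
r_a = 6371 + 28090 = 34461 km = 3.4461×10⁷ m.
Semi-major axis a = (r_p + r_a)/2 = (6691.4 + 34461)/2 = 20576 km = 2.058×10⁷ m.
By Kepler's third law T = 2π√(a³/μ) = 2π × 4.675×10³ = 2.937×10⁴ s.
= 489.6 min.

T ≈ 489.6 min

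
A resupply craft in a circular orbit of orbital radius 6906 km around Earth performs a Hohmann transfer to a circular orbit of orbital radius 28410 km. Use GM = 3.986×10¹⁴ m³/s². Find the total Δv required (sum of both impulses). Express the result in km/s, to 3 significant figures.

Δv_total ≈ 3.44 km/s

r₁ = 6906 km = 6.906×10⁶ m.
r₂ = 28410 km = 2.841×10⁷ m.
Transfer ellipse a_t = (r₁ + r₂)/2 = 1.766×10⁷ m.
At r₁: circular v_c1 = √(μ/r₁) = 7597 m/s; transfer-perigee v_p = √[μ(2/r₁ − 1/a_t)] = 9637 m/s.
Δv₁ = v_p − v_c1 = 2039 m/s.
At r₂: circular v_c2 = √(μ/r₂) = 3746 m/s; transfer-apogee v_a = √[μ(2/r₂ − 1/a_t)] = 2342 m/s.
Δv₂ = v_c2 − v_a = 1403 m/s.
Total Δv = Δv₁ + Δv₂ = 3443 m/s = 3.443 km/s.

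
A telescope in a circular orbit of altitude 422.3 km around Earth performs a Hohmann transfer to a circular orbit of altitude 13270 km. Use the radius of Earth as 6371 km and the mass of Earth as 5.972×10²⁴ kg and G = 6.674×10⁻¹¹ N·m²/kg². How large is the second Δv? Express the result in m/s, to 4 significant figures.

Δv ≈ 1275 m/s

μ = GM = 6.674×10⁻¹¹ × 5.972×10²⁴ = 3.986×10¹⁴ m³/s².
r₁ = 6371 + 422.3 = 6793.3 km = 6.7933×10⁶ m.
r₂ = 6371 + 13270 = 19641 km = 1.9641×10⁷ m.
Transfer ellipse a_t = (r₁ + r₂)/2 = 1.322×10⁷ m.
At r₁: circular v_c1 = √(μ/r₁) = 7660 m/s; transfer-perigee v_p = √[μ(2/r₁ − 1/a_t)] = 9337 m/s.
At r₂: circular v_c2 = √(μ/r₂) = 4505 m/s; transfer-apogee v_a = √[μ(2/r₂ − 1/a_t)] = 3230 m/s.
Δv₂ = v_c2 − v_a = 1275 m/s.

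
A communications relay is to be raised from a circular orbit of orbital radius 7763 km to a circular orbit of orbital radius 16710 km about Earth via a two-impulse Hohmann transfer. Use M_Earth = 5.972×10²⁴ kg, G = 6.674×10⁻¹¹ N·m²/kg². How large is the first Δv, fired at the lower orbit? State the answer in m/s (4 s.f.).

μ = GM = 6.674×10⁻¹¹ × 5.972×10²⁴ = 3.986×10¹⁴ m³/s².
r₁ = 7763 km = 7.763×10⁶ m.
r₂ = 16710 km = 1.671×10⁷ m.
Transfer ellipse a_t = (r₁ + r₂)/2 = 1.224×10⁷ m.
At r₁: circular v_c1 = √(μ/r₁) = 7165 m/s; transfer-perigee v_p = √[μ(2/r₁ − 1/a_t)] = 8373 m/s.
Δv₁ = v_p − v_c1 = 1208 m/s.

Δv ≈ 1208 m/s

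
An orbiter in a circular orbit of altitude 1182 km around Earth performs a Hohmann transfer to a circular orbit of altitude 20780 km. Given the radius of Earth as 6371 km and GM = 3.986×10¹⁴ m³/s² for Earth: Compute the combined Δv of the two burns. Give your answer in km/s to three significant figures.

r₁ = 6371 + 1182 = 7553.0 km = 7.5530×10⁶ m.
r₂ = 6371 + 20780 = 27151 km = 2.7151×10⁷ m.
Transfer ellipse a_t = (r₁ + r₂)/2 = 1.735×10⁷ m.
At r₁: circular v_c1 = √(μ/r₁) = 7265 m/s; transfer-perigee v_p = √[μ(2/r₁ − 1/a_t)] = 9087 m/s.
Δv₁ = v_p − v_c1 = 1823 m/s.
At r₂: circular v_c2 = √(μ/r₂) = 3832 m/s; transfer-apogee v_a = √[μ(2/r₂ − 1/a_t)] = 2528 m/s.
Δv₂ = v_c2 − v_a = 1304 m/s.
Total Δv = Δv₁ + Δv₂ = 3126 m/s = 3.126 km/s.

Δv_total ≈ 3.13 km/s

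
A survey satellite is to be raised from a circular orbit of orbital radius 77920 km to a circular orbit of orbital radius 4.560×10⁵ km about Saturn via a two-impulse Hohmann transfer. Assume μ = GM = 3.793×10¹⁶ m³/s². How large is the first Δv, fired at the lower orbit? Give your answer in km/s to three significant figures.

r₁ = 77920 km = 7.792×10⁷ m.
r₂ = 4.560×10⁵ km = 4.560×10⁸ m.
Transfer ellipse a_t = (r₁ + r₂)/2 = 2.670×10⁸ m.
At r₁: circular v_c1 = √(μ/r₁) = 22060 m/s; transfer-perikrone v_p = √[μ(2/r₁ − 1/a_t)] = 28840 m/s.
Δv₁ = v_p − v_c1 = 6772 m/s.
= 6.772 km/s.

Δv ≈ 6.77 km/s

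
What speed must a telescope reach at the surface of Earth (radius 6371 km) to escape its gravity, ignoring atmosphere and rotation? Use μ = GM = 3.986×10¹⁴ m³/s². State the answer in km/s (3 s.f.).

r = R = 6.371×10⁶ m.
Escape speed v_esc = √(2μ/r) = √(2 × 3.986×10¹⁴ / 6.371×10⁶) = √(1.251×10⁸) = 11190 m/s.
= 11.19 km/s.

v_esc ≈ 11.2 km/s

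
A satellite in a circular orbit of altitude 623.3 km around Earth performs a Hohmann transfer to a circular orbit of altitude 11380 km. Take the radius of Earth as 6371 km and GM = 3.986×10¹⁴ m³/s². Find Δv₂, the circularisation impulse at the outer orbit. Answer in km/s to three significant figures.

r₁ = 6371 + 623.3 = 6994.3 km = 6.9943×10⁶ m.
r₂ = 6371 + 11380 = 17751 km = 1.7751×10⁷ m.
Transfer ellipse a_t = (r₁ + r₂)/2 = 1.237×10⁷ m.
At r₁: circular v_c1 = √(μ/r₁) = 7549 m/s; transfer-perigee v_p = √[μ(2/r₁ − 1/a_t)] = 9042 m/s.
At r₂: circular v_c2 = √(μ/r₂) = 4739 m/s; transfer-apogee v_a = √[μ(2/r₂ − 1/a_t)] = 3563 m/s.
Δv₂ = v_c2 − v_a = 1176 m/s.
= 1.176 km/s.

Δv ≈ 1.18 km/s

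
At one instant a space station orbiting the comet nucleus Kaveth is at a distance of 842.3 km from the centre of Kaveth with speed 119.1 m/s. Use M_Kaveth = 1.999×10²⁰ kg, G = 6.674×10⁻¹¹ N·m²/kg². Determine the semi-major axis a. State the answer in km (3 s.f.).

μ = GM = 6.674×10⁻¹¹ × 1.999×10²⁰ = 1.334×10¹⁰ m³/s².
r = 8.423×10⁵ m.
Vis-viva rearranged: 1/a = 2/r − v²/μ = 2.374×10⁻⁶ − 1.063×10⁻⁶ = 1.311×10⁻⁶ m⁻¹.
a = 7.626×10⁵ m = 762.64 km.

a ≈ 763 km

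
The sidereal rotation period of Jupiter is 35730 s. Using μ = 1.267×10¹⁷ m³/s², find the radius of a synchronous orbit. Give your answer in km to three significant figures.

A synchronous orbit has period T, so by Kepler's third law a = (μT²/4π²)^(1/3).
μT²/4π² = 1.267×10¹⁷ × (3.573×10⁴)² / 39.48 = 4.097×10²⁴ m³.
a = 1.600×10⁸ m = 1.6002×10⁵ km.

r_sync ≈ 1.60×10⁵ km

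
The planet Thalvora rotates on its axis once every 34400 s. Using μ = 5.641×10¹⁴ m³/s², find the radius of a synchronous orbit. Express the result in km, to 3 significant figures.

A synchronous orbit has period T, so by Kepler's third law a = (μT²/4π²)^(1/3).
μT²/4π² = 5.641×10¹⁴ × (3.440×10⁴)² / 39.48 = 1.691×10²² m³.
a = 2.567×10⁷ m = 25667 km.

r_sync ≈ 25700 km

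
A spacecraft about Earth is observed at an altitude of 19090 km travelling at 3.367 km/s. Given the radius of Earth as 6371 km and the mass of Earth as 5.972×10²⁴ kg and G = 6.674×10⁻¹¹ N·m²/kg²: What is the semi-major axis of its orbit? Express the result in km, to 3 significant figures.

a ≈ 20000 km

μ = GM = 6.674×10⁻¹¹ × 5.972×10²⁴ = 3.986×10¹⁴ m³/s².
r = 6371 + 19090 = 25461 km = 2.546×10⁷ m.
Vis-viva rearranged: 1/a = 2/r − v²/μ = 7.855×10⁻⁸ − 2.844×10⁻⁸ = 5.011×10⁻⁸ m⁻¹.
a = 1.996×10⁷ m = 19957 km.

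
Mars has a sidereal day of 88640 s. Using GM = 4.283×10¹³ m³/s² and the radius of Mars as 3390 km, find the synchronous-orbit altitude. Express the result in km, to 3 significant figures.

h_sync ≈ 17000 km

A synchronous orbit has period T, so by Kepler's third law a = (μT²/4π²)^(1/3).
μT²/4π² = 4.283×10¹³ × (8.864×10⁴)² / 39.48 = 8.524×10²¹ m³.
a = 2.043×10⁷ m = 20428 km.
Altitude h = a − R = 20428 − 3390 = 17038 km.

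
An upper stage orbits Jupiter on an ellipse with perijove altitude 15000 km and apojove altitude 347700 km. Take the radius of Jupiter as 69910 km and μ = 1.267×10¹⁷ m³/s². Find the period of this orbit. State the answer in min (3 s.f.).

T ≈ 1170 min

r_p = 69910 + 15000 = 84910 km = 8.4910×10⁷ m.
r_a = 69910 + 347700 = 417610 km = 4.1761×10⁸ m.
Semi-major axis a = (r_p + r_a)/2 = (84910 + 4.1761×10⁵)/2 = 2.5126×10⁵ km = 2.513×10⁸ m.
By Kepler's third law T = 2π√(a³/μ) = 2π × 1.119×10⁴ = 7.030×10⁴ s.
= 1172 min.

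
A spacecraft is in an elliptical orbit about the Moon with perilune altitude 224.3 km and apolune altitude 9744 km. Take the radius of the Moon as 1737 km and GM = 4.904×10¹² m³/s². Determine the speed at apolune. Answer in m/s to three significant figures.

v ≈ 353 m/s

r_p = 1737 + 224.3 = 1961.3 km = 1.9613×10⁶ m.
r_a = 1737 + 9744 = 11481 km = 1.1481×10⁷ m.
Semi-major axis a = (r_p + r_a)/2 = 6721.1 km = 6.721×10⁶ m.
Vis-viva: v² = μ(2/r − 1/a) = 4.904×10¹² × (1.742×10⁻⁷ − 1.488×10⁻⁷) = 1.246×10⁵ m²/s².
v = 353.0 m/s.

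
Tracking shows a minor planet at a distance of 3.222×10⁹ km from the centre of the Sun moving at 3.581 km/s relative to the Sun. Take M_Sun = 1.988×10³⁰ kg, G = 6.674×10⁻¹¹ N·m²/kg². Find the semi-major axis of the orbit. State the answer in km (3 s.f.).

μ = GM = 6.674×10⁻¹¹ × 1.988×10³⁰ = 1.327×10²⁰ m³/s².
r = 3.222×10¹² m.
Vis-viva rearranged: 1/a = 2/r − v²/μ = 6.207×10⁻¹³ − 9.665×10⁻¹⁴ = 5.241×10⁻¹³ m⁻¹.
a = 1.908×10¹² m = 1.9081×10⁹ km.

a ≈ 1.91×10⁹ km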